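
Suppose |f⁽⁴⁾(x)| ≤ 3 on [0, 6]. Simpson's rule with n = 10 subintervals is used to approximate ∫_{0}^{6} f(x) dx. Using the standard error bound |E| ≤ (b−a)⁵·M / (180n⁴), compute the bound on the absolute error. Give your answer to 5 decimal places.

0.01296

|E| ≤ (6)⁵·3 / (180·10⁴) = 23328/1800000 = 0.01296.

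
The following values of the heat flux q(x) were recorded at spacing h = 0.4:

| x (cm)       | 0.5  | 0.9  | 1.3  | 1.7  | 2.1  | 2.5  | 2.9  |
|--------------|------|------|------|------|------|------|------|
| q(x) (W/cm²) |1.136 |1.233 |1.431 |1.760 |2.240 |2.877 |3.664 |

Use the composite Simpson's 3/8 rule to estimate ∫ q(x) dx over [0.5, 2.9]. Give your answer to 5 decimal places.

h = 0.4, n = 6.
(3h/8)·[y₀ + 3y₁ + 3y₂ + 2y₃ + 3y₄ + 3y₅ + y₆] = 0.15·(31.663) = 4.74945.

4.74945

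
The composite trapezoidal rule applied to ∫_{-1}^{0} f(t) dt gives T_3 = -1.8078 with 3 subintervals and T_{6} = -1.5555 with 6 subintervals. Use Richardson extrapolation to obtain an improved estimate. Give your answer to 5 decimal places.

-1.47140

R = (4·T_{6} − T_3) / 3 = (4·(-1.5555) − (-1.8078))/3 = (-4.4142)/3 = -1.47140.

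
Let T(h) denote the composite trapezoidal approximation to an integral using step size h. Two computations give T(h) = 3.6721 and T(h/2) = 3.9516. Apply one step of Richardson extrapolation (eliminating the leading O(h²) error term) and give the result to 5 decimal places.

R = (4·T(h/2) − T(h)) / 3 = (4·3.9516 − 3.6721)/3 = (12.1343)/3 = 4.04477.

4.04477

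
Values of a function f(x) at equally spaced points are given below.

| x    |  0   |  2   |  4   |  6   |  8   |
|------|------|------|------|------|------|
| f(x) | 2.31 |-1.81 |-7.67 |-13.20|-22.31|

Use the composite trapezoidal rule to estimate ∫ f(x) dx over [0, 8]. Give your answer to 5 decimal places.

h = 2, n = 4.
(h/2)·[y₀ + 2y₁ + 2y₂ + 2y₃ + y₄] = 1·(-65.36) = -65.36000.

-65.36000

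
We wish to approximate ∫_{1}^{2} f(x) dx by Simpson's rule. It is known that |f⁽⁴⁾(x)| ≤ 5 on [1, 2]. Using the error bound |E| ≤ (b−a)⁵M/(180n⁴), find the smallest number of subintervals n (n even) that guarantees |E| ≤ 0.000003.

10

Need 5/(180n⁴) ≤ 0.000003.
n⁴ ≥ 5/(180·0.000003) = 9259.26 ⇒ n ≥ 9.8094, so the smallest even n is 10. (n must be even for Simpson's rule.)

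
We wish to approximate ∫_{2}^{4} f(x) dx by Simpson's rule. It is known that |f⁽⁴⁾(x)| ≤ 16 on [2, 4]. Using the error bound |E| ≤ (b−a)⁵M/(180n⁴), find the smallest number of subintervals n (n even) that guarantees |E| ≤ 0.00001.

24

Need 512/(180n⁴) ≤ 0.00001.
n⁴ ≥ 512/(180·0.00001) = 284444 ⇒ n ≥ 23.0940, so the smallest even n is 24. (n must be even for Simpson's rule.)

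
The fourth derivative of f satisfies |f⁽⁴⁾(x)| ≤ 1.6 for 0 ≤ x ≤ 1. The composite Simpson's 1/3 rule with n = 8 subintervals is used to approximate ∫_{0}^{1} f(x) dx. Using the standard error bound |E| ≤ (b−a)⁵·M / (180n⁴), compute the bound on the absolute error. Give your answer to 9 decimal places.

0.000002170

|E| ≤ (1)⁵·1.6 / (180·8⁴) = 1.6/737280 = 0.000002170.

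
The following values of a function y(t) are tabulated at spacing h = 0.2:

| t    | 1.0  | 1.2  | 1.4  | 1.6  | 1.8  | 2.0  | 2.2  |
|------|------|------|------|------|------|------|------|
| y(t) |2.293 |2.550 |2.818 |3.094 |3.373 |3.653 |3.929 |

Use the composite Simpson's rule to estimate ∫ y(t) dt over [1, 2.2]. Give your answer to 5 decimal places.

h = 0.2, n = 6.
(h/3)·[y₀ + 4y₁ + 2y₂ + 4y₃ + 2y₄ + 4y₅ + y₆] = 0.066667·(55.792) = 3.71947.

3.71947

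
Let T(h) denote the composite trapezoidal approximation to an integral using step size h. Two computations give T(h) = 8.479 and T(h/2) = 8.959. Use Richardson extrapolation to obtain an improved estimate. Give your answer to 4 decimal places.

R = (4·T(h/2) − T(h)) / 3 = (4·8.959 − 8.479)/3 = (27.357)/3 = 9.1190.

9.1190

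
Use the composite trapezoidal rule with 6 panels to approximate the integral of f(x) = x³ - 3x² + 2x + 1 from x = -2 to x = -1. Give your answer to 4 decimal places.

-12.7847

h = (-1 − (-2))/6 = 0.166667.
Nodes x₀,…,x₆ = -2, -1.833333, -1.666667, -1.5, -1.333333, -1.166667, -1.
f(x) = x³ - 3x² + 2x + 1: f₀=-23, f₁=-18.912037, f₂=-15.296296, f₃=-12.125, f₄=-9.370370, f₅=-7.004630, f₆=-5.
(h/2)·[f₀ + 2f₁ + 2f₂ + 2f₃ + 2f₄ + 2f₅ + f₆] = 0.083333·(-153.416667) = -12.7847.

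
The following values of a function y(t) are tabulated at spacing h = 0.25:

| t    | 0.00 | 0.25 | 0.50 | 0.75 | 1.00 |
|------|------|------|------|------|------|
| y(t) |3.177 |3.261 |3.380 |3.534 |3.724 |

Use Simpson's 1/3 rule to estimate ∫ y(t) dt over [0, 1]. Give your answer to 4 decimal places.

h = 0.25, n = 4.
(h/3)·[y₀ + 4y₁ + 2y₂ + 4y₃ + y₄] = 0.083333·(40.841) = 3.4034.

3.4034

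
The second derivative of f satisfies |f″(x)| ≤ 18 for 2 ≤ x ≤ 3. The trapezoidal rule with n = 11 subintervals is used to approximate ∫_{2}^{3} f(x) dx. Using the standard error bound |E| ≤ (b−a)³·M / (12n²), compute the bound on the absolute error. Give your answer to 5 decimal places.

|E| ≤ (1)³·18 / (12·11²) = 18/1452 = 0.01240.

0.01240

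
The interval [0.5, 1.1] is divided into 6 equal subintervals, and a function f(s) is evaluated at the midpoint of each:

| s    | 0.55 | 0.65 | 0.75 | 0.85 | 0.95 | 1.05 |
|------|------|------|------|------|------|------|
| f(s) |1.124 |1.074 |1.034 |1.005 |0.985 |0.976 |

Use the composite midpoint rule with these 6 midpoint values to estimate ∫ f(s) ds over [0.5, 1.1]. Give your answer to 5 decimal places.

0.61980

h = 0.1, n = 6.
h·[y(m₁) + y(m₂) + y(m₃) + y(m₄) + y(m₅) + y(m₆)] = 0.1·(6.198) = 0.61980.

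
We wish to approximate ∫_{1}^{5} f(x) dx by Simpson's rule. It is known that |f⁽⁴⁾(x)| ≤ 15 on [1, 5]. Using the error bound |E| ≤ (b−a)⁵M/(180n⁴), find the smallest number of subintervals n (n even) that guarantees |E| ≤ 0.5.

4

Need 15360/(180n⁴) ≤ 0.5.
n⁴ ≥ 15360/(180·0.5) = 170.667 ⇒ n ≥ 3.6144, so the smallest even n is 4. (n must be even for Simpson's rule.)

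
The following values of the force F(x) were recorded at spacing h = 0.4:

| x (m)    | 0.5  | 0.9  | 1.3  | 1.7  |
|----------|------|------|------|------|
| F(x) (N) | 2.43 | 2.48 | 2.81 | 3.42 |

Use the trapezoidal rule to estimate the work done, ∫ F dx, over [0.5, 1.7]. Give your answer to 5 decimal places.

3.28600

h = 0.4, n = 3.
(h/2)·[y₀ + 2y₁ + 2y₂ + y₃] = 0.2·(16.43) = 3.28600.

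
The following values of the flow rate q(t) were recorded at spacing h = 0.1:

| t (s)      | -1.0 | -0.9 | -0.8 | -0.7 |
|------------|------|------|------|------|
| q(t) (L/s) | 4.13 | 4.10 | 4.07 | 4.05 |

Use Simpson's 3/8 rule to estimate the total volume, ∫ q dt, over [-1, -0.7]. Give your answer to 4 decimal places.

h = 0.1, n = 3.
(3h/8)·[y₀ + 3y₁ + 3y₂ + y₃] = 0.0375·(32.69) = 1.2259.

1.2259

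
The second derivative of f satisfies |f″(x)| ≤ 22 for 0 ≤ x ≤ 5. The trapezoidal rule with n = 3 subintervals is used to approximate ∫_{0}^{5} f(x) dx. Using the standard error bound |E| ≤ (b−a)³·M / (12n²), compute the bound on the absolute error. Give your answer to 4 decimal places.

|E| ≤ (5)³·22 / (12·3²) = 2750/108 = 25.4630.

25.4630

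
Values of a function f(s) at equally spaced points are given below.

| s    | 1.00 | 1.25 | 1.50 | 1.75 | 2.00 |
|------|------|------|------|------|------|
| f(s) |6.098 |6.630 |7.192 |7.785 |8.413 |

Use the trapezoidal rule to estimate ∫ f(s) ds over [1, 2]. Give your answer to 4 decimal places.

h = 0.25, n = 4.
(h/2)·[y₀ + 2y₁ + 2y₂ + 2y₃ + y₄] = 0.125·(57.725) = 7.2156.

7.2156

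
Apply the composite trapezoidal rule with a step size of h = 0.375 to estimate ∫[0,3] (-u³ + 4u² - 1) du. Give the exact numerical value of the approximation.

h = (3 − 0)/8 = 0.375.
Nodes u₀,…,u₈ = 0, 0.375, 0.75, 1.125, 1.5, 1.875, 2.25, 2.625, 3.
f(u) = -u³ + 4u² - 1: f₀=-1, f₁=-0.490234375, f₂=0.828125, f₃=2.638671875, f₄=4.625, f₅=6.470703125, f₆=7.859375, f₇=8.474609375, f₈=8.
(h/2)·[f₀ + 2f₁ + 2f₂ + 2f₃ + 2f₄ + 2f₅ + 2f₆ + 2f₇ + f₈] = 0.1875·(67.8125) = 12.71484375.

12.71484375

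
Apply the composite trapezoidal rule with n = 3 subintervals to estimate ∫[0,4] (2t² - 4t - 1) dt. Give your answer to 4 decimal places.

9.0370

h = (4 − 0)/3 = 1.333333.
Nodes t₀,…,t₃ = 0, 1.333333, 2.666667, 4.
f(t) = 2t² - 4t - 1: f₀=-1, f₁=-2.777778, f₂=2.555556, f₃=15.
(h/2)·[f₀ + 2f₁ + 2f₂ + f₃] = 0.666667·(13.555556) = 9.0370.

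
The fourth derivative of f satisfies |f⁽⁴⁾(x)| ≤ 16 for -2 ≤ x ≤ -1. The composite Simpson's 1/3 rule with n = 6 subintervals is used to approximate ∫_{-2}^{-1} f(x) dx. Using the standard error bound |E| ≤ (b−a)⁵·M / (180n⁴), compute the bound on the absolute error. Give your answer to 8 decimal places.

0.00006859

|E| ≤ (1)⁵·16 / (180·6⁴) = 16/233280 = 0.00006859.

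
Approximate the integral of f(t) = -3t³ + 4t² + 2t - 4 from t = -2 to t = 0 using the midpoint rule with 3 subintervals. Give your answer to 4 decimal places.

9.7037

h = (0 − (-2))/3 = 0.666667.
Midpoints m₁,…,m₃ = -1.666667, -1, -0.333333.
f(m₁)=17.666667, f(m₂)=1, f(m₃)=-4.111111.
h·[f(m₁) + f(m₂) + f(m₃)] = 0.666667·(14.555556) = 9.7037.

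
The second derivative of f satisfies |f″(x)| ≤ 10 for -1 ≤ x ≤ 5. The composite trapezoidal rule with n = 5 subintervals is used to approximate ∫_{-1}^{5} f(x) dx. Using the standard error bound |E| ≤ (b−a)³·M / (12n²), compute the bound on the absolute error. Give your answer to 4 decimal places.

7.2000

|E| ≤ (6)³·10 / (12·5²) = 2160/300 = 7.2000.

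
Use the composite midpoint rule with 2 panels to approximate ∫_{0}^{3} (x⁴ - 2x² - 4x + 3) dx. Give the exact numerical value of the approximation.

h = (3 − 0)/2 = 1.5.
Midpoints m₁,…,m₂ = 0.75, 2.25.
f(m₁)=-0.80859375, f(m₂)=9.50390625.
h·[f(m₁) + f(m₂)] = 1.5·(8.6953125) = 13.04296875.

13.04296875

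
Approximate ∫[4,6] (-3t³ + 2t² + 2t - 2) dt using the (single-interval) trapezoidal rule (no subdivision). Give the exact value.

-720

T = (b−a)/2 · [f(4) + f(6)] = 1·[(-154) + (-566)] = -720.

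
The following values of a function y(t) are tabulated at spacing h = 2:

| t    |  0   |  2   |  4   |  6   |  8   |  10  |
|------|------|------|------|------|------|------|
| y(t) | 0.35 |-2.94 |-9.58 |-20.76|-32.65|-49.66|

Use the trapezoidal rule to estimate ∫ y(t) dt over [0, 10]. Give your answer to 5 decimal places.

-181.17000

h = 2, n = 5.
(h/2)·[y₀ + 2y₁ + 2y₂ + 2y₃ + 2y₄ + y₅] = 1·(-181.17) = -181.17000.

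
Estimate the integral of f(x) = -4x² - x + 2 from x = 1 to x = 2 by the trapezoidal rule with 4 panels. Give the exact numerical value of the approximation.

h = (2 − 1)/4 = 0.25.
Nodes x₀,…,x₄ = 1, 1.25, 1.5, 1.75, 2.
f(x) = -4x² - x + 2: f₀=-3, f₁=-5.5, f₂=-8.5, f₃=-12, f₄=-16.
(h/2)·[f₀ + 2f₁ + 2f₂ + 2f₃ + f₄] = 0.125·(-71) = -8.875.

-8.875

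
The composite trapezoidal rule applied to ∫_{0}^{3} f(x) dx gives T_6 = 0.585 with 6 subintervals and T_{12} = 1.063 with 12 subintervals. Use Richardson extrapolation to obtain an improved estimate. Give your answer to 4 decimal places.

1.2223

R = (4·T_{12} − T_6) / 3 = (4·1.063 − 0.585)/3 = (3.667)/3 = 1.2223.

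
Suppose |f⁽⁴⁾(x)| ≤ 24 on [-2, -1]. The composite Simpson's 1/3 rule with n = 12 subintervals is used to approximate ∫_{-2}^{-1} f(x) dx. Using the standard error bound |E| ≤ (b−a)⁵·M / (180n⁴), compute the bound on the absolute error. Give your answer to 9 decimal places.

0.000006430

|E| ≤ (1)⁵·24 / (180·12⁴) = 24/3732480 = 0.000006430.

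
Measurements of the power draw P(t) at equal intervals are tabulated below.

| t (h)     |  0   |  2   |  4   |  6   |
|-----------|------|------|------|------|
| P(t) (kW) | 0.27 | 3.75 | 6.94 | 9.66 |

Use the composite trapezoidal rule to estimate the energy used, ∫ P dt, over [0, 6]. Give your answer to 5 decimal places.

31.31000

h = 2, n = 3.
(h/2)·[y₀ + 2y₁ + 2y₂ + y₃] = 1·(31.31) = 31.31000.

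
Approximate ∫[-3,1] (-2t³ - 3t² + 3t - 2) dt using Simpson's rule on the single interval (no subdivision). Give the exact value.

-8

S = (b−a)/6 · [f(-3) + 4f(-1) + f(1)] = 0.666667·[16 + 4·(-6) + (-4)] = -8.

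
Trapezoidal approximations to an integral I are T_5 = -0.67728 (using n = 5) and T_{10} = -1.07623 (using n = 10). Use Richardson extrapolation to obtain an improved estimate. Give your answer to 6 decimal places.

-1.209213

R = (4·T_{10} − T_5) / 3 = (4·(-1.07623) − (-0.67728))/3 = (-3.62764)/3 = -1.209213.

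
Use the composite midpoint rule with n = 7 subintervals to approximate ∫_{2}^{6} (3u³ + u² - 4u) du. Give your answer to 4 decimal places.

961.3061

h = (6 − 2)/7 = 0.571429.
Midpoints m₁,…,m₇ = 2.285714, 2.857143, 3.428571, 4, 4.571429, 5.142857, 5.714286.
f(m₁)=31.906706, f(m₂)=66.705539, f(m₃)=118.950437, f(m₄)=192, f(m₅)=289.212828, f(m₆)=413.947522, f(m₇)=569.562682.
h·[f(m₁) + f(m₂) + f(m₃) + f(m₄) + f(m₅) + f(m₆) + f(m₇)] = 0.571429·(1682.285714) = 961.3061.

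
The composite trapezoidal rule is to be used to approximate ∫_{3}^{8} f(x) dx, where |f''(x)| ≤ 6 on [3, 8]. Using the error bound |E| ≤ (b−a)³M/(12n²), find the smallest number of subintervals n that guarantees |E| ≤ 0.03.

Need 750/(12n²) ≤ 0.03.
n² ≥ 750/(12·0.03) = 2083.33 ⇒ n ≥ 45.6435, so the smallest n is 46.

46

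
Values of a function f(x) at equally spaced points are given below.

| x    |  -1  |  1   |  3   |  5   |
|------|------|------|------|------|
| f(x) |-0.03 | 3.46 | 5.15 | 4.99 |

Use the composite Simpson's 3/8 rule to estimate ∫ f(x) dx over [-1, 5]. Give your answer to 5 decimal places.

h = 2, n = 3.
(3h/8)·[y₀ + 3y₁ + 3y₂ + y₃] = 0.75·(30.79) = 23.09250.

23.09250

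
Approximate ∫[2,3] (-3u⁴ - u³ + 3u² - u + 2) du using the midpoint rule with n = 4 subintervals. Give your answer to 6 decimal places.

h = (3 − 2)/4 = 0.25.
Midpoints m₁,…,m₄ = 2.125, 2.375, 2.625, 2.875.
f(m₁)=-57.346435546875, f(m₂)=-92.299560546875, f(m₃)=-140.483154296875, f(m₄)=-204.803466796875.
h·[f(m₁) + f(m₂) + f(m₃) + f(m₄)] = 0.25·(-494.9326171875) = -123.733154.

-123.733154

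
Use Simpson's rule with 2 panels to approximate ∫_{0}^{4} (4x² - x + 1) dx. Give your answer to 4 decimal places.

81.3333

h = (4 − 0)/2 = 2.
Nodes x₀,…,x₂ = 0, 2, 4.
f(x) = 4x² - x + 1: f₀=1, f₁=15, f₂=61.
(h/3)·[f₀ + 4f₁ + f₂] = 0.666667·(122) = 81.3333.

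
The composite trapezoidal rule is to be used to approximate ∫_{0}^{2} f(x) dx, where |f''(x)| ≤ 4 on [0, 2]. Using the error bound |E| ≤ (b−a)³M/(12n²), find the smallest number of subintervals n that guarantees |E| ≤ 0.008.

19

Need 32/(12n²) ≤ 0.008.
n² ≥ 32/(12·0.008) = 333.333 ⇒ n ≥ 18.2574, so the smallest n is 19.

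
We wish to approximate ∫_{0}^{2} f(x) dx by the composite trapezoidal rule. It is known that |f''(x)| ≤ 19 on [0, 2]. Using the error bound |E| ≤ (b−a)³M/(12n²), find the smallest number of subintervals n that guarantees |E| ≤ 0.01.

Need 152/(12n²) ≤ 0.01.
n² ≥ 152/(12·0.01) = 1266.67 ⇒ n ≥ 35.5903, so the smallest n is 36.

36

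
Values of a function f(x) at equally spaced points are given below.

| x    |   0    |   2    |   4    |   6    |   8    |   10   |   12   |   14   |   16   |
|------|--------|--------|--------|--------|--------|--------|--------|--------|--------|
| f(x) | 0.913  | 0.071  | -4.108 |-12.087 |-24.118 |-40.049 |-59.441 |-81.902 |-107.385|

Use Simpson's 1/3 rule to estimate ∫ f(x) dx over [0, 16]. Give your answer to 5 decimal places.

h = 2, n = 8.
(h/3)·[y₀ + 4y₁ + 2y₂ + 4y₃ + 2y₄ + 4y₅ + 2y₆ + 4y₇ + y₈] = 0.666667·(-817.674) = -545.11600.

-545.11600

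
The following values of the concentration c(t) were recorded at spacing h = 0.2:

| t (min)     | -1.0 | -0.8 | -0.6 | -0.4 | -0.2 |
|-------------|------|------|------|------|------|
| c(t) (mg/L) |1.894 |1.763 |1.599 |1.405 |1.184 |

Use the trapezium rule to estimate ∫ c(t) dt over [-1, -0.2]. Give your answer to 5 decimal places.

h = 0.2, n = 4.
(h/2)·[y₀ + 2y₁ + 2y₂ + 2y₃ + y₄] = 0.1·(12.612) = 1.26120.

1.26120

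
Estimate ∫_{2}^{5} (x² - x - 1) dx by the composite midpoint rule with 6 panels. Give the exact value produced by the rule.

25.4375

h = (5 − 2)/6 = 0.5.
Midpoints m₁,…,m₆ = 2.25, 2.75, 3.25, 3.75, 4.25, 4.75.
f(m₁)=1.8125, f(m₂)=3.8125, f(m₃)=6.3125, f(m₄)=9.3125, f(m₅)=12.8125, f(m₆)=16.8125.
h·[f(m₁) + f(m₂) + f(m₃) + f(m₄) + f(m₅) + f(m₆)] = 0.5·(50.875) = 25.4375.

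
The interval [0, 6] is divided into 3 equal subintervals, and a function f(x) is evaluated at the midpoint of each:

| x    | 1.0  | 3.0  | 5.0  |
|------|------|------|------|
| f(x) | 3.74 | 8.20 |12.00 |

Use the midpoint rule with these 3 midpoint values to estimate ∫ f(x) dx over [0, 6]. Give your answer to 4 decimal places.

h = 2, n = 3.
h·[y(m₁) + y(m₂) + y(m₃)] = 2·(23.94) = 47.8800.

47.8800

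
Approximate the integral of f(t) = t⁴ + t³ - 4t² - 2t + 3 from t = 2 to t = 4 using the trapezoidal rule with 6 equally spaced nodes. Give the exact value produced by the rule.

h = (4 − 2)/5 = 0.4.
Nodes t₀,…,t₅ = 2, 2.4, 2.8, 3.2, 3.6, 4.
f(t) = t⁴ + t³ - 4t² - 2t + 3: f₀=7, f₁=22.1616, f₂=49.4576, f₃=93.2656, f₄=158.5776, f₅=251.
(h/2)·[f₀ + 2f₁ + 2f₂ + 2f₃ + 2f₄ + f₅] = 0.2·(904.9248) = 180.98496.

180.98496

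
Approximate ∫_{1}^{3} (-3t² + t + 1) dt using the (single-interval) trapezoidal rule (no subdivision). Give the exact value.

T = (b−a)/2 · [f(1) + f(3)] = 1·[(-1) + (-23)] = -24.

-24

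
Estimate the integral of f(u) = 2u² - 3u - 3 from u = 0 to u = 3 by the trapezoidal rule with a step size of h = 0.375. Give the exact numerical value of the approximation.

-4.359375

h = (3 − 0)/8 = 0.375.
Nodes u₀,…,u₈ = 0, 0.375, 0.75, 1.125, 1.5, 1.875, 2.25, 2.625, 3.
f(u) = 2u² - 3u - 3: f₀=-3, f₁=-3.84375, f₂=-4.125, f₃=-3.84375, f₄=-3, f₅=-1.59375, f₆=0.375, f₇=2.90625, f₈=6.
(h/2)·[f₀ + 2f₁ + 2f₂ + 2f₃ + 2f₄ + 2f₅ + 2f₆ + 2f₇ + f₈] = 0.1875·(-23.25) = -4.359375.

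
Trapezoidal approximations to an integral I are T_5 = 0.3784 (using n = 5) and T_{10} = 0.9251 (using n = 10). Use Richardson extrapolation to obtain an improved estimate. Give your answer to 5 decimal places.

1.10733

R = (4·T_{10} − T_5) / 3 = (4·0.9251 − 0.3784)/3 = (3.3220)/3 = 1.10733.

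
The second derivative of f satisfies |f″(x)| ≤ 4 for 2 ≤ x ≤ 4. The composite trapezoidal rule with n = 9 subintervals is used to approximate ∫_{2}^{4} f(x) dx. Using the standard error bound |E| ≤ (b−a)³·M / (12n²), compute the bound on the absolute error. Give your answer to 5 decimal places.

0.03292

|E| ≤ (2)³·4 / (12·9²) = 32/972 = 0.03292.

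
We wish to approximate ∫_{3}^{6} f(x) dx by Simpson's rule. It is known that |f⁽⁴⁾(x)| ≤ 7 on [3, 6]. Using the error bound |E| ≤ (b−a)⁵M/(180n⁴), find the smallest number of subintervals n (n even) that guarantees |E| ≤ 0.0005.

Need 1701/(180n⁴) ≤ 0.0005.
n⁴ ≥ 1701/(180·0.0005) = 18900 ⇒ n ≥ 11.7251, so the smallest even n is 12. (n must be even for Simpson's rule.)

12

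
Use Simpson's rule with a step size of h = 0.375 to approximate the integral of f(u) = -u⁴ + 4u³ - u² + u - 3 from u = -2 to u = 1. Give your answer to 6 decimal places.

h = (1 − (-2))/8 = 0.375.
Nodes u₀,…,u₈ = -2, -1.625, -1.25, -0.875, -0.5, -0.125, 0.25, 0.625, 1.
f(u) = -u⁴ + 4u³ - u² + u - 3: f₀=-57, f₁=-31.402587890625, f₂=-16.06640625, f₃=-7.906494140625, f₄=-4.3125, f₅=-3.148681640625, f₆=-2.75390625, f₇=-1.941650390625, f₈=0.
(h/3)·[f₀ + 4f₁ + 2f₂ + 4f₃ + 2f₄ + 4f₅ + 2f₆ + 4f₇ + f₈] = 0.125·(-280.86328125) = -35.107910.

-35.107910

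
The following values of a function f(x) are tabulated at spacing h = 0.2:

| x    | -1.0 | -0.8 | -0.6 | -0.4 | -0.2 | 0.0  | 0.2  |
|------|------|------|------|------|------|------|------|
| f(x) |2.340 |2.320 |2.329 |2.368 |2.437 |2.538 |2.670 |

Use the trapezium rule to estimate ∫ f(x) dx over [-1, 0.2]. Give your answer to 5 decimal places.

h = 0.2, n = 6.
(h/2)·[y₀ + 2y₁ + 2y₂ + 2y₃ + 2y₄ + 2y₅ + y₆] = 0.1·(28.994) = 2.89940.

2.89940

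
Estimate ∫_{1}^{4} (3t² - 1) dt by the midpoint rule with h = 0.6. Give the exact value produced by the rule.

59.73

h = (4 − 1)/5 = 0.6.
Midpoints m₁,…,m₅ = 1.3, 1.9, 2.5, 3.1, 3.7.
f(m₁)=4.07, f(m₂)=9.83, f(m₃)=17.75, f(m₄)=27.83, f(m₅)=40.07.
h·[f(m₁) + f(m₂) + f(m₃) + f(m₄) + f(m₅)] = 0.6·(99.55) = 59.73.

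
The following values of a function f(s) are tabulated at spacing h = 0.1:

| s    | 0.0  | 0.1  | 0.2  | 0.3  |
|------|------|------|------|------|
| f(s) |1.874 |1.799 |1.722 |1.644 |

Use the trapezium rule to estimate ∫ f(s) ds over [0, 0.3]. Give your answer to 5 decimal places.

h = 0.1, n = 3.
(h/2)·[y₀ + 2y₁ + 2y₂ + y₃] = 0.05·(10.560) = 0.52800.

0.52800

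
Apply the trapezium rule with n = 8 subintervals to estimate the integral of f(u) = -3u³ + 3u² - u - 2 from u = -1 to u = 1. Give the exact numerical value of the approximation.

-1.9375

h = (1 − (-1))/8 = 0.25.
Nodes u₀,…,u₈ = -1, -0.75, -0.5, -0.25, 0, 0.25, 0.5, 0.75, 1.
f(u) = -3u³ + 3u² - u - 2: f₀=5, f₁=1.703125, f₂=-0.375, f₃=-1.515625, f₄=-2, f₅=-2.109375, f₆=-2.125, f₇=-2.328125, f₈=-3.
(h/2)·[f₀ + 2f₁ + 2f₂ + 2f₃ + 2f₄ + 2f₅ + 2f₆ + 2f₇ + f₈] = 0.125·(-15.5) = -1.9375.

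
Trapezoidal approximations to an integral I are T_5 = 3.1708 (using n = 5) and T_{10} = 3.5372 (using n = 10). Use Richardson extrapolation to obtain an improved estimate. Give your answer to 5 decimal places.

3.65933

R = (4·T_{10} − T_5) / 3 = (4·3.5372 − 3.1708)/3 = (10.9780)/3 = 3.65933.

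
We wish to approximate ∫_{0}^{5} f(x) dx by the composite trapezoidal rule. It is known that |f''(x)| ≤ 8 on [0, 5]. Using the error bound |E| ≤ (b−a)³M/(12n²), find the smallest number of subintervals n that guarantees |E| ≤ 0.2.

21

Need 1000/(12n²) ≤ 0.2.
n² ≥ 1000/(12·0.2) = 416.667 ⇒ n ≥ 20.4124, so the smallest n is 21.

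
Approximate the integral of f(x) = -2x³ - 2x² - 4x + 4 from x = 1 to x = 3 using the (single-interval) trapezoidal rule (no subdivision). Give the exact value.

T = (b−a)/2 · [f(1) + f(3)] = 1·[(-4) + (-80)] = -84.

-84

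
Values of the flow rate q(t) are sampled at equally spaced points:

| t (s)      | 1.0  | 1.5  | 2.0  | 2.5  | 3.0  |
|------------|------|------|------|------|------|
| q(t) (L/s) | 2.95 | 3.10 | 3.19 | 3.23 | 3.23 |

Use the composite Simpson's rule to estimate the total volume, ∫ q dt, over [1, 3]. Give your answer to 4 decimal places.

h = 0.5, n = 4.
(h/3)·[y₀ + 4y₁ + 2y₂ + 4y₃ + y₄] = 0.166667·(37.88) = 6.3133.

6.3133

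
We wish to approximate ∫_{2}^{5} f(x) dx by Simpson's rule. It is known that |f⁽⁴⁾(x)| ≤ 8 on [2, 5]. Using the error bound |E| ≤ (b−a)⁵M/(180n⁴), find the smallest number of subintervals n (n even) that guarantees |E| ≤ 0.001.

12

Need 1944/(180n⁴) ≤ 0.001.
n⁴ ≥ 1944/(180·0.001) = 10800 ⇒ n ≥ 10.1943, so the smallest even n is 12. (n must be even for Simpson's rule.)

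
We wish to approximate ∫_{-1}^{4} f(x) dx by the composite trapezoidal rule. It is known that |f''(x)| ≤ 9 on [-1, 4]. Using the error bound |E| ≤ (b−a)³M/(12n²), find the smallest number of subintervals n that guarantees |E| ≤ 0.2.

22

Need 1125/(12n²) ≤ 0.2.
n² ≥ 1125/(12·0.2) = 468.75 ⇒ n ≥ 21.6506, so the smallest n is 22.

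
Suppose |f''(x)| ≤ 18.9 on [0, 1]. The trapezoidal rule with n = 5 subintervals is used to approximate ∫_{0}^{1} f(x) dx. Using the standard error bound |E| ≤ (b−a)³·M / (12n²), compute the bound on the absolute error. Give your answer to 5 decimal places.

|E| ≤ (1)³·18.9 / (12·5²) = 18.9/300 = 0.06300.

0.06300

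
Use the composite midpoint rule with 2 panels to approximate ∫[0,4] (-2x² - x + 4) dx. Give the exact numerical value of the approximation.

h = (4 − 0)/2 = 2.
Midpoints m₁,…,m₂ = 1, 3.
f(m₁)=1, f(m₂)=-17.
h·[f(m₁) + f(m₂)] = 2·(-16) = -32.

-32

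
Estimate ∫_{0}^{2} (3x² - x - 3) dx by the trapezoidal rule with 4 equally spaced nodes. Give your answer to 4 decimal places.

h = (2 − 0)/3 = 0.666667.
Nodes x₀,…,x₃ = 0, 0.666667, 1.333333, 2.
f(x) = 3x² - x - 3: f₀=-3, f₁=-2.333333, f₂=1, f₃=7.
(h/2)·[f₀ + 2f₁ + 2f₂ + f₃] = 0.333333·(1.333333) = 0.4444.

0.4444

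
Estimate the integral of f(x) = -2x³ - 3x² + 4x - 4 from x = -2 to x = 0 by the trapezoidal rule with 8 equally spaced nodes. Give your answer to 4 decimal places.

-15.9184

h = (0 − (-2))/7 = 0.285714.
Nodes x₀,…,x₇ = -2, -1.714286, -1.428571, -1.142857, -0.857143, -0.571429, -0.285714, 0.
f(x) = -2x³ - 3x² + 4x - 4: f₀=-8, f₁=-9.597668, f₂=-10.005831, f₃=-9.504373, f₄=-8.373178, f₅=-6.892128, f₆=-5.341108, f₇=-4.
(h/2)·[f₀ + 2f₁ + 2f₂ + 2f₃ + 2f₄ + 2f₅ + 2f₆ + f₇] = 0.142857·(-111.428571) = -15.9184.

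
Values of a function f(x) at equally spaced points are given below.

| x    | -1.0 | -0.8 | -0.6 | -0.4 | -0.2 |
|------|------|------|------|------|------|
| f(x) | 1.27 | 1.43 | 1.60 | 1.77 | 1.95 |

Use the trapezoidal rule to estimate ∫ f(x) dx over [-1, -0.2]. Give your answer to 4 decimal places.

h = 0.2, n = 4.
(h/2)·[y₀ + 2y₁ + 2y₂ + 2y₃ + y₄] = 0.1·(12.82) = 1.2820.

1.2820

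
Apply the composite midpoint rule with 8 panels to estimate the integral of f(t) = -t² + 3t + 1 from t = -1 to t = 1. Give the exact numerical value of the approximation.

1.34375

h = (1 − (-1))/8 = 0.25.
Midpoints m₁,…,m₈ = -0.875, -0.625, -0.375, -0.125, 0.125, 0.375, 0.625, 0.875.
f(m₁)=-2.390625, f(m₂)=-1.265625, f(m₃)=-0.265625, f(m₄)=0.609375, f(m₅)=1.359375, f(m₆)=1.984375, f(m₇)=2.484375, f(m₈)=2.859375.
h·[f(m₁) + f(m₂) + f(m₃) + f(m₄) + f(m₅) + f(m₆) + f(m₇) + f(m₈)] = 0.25·(5.375) = 1.34375.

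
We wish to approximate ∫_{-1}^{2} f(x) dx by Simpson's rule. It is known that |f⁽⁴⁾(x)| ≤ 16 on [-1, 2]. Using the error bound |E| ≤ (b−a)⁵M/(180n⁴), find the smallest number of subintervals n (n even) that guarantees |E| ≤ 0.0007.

14

Need 3888/(180n⁴) ≤ 0.0007.
n⁴ ≥ 3888/(180·0.0007) = 30857.1 ⇒ n ≥ 13.2538, so the smallest even n is 14. (n must be even for Simpson's rule.)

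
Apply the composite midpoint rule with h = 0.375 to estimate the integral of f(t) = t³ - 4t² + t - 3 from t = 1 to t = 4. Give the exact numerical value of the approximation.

h = (4 − 1)/8 = 0.375.
Midpoints m₁,…,m₈ = 1.1875, 1.5625, 1.9375, 2.3125, 2.6875, 3.0625, 3.4375, 3.8125.
f(m₁)=-5.778564453125, f(m₂)=-7.388427734375, f(m₃)=-8.804931640625, f(m₄)=-9.711669921875, f(m₅)=-9.792236328125, f(m₆)=-8.730224609375, f(m₇)=-6.209228515625, f(m₈)=-1.912841796875.
h·[f(m₁) + f(m₂) + f(m₃) + f(m₄) + f(m₅) + f(m₆) + f(m₇) + f(m₈)] = 0.375·(-58.328125) = -21.873046875.

-21.873046875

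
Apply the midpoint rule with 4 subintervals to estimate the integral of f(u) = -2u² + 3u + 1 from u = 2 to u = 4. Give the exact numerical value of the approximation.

h = (4 − 2)/4 = 0.5.
Midpoints m₁,…,m₄ = 2.25, 2.75, 3.25, 3.75.
f(m₁)=-2.375, f(m₂)=-5.875, f(m₃)=-10.375, f(m₄)=-15.875.
h·[f(m₁) + f(m₂) + f(m₃) + f(m₄)] = 0.5·(-34.5) = -17.25.

-17.25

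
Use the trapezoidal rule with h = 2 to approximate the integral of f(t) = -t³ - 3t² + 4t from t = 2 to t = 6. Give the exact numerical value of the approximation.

h = (6 − 2)/2 = 2.
Nodes t₀,…,t₂ = 2, 4, 6.
f(t) = -t³ - 3t² + 4t: f₀=-12, f₁=-96, f₂=-300.
(h/2)·[f₀ + 2f₁ + f₂] = 1·(-504) = -504.

-504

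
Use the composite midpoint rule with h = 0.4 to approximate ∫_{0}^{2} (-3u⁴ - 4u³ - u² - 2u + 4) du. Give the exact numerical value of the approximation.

-32.88448

h = (2 − 0)/5 = 0.4.
Midpoints m₁,…,m₅ = 0.2, 0.6, 1, 1.4, 1.8.
f(m₁)=3.5232, f(m₂)=1.1872, f(m₃)=-6, f(m₄)=-23.2608, f(m₅)=-57.6608.
h·[f(m₁) + f(m₂) + f(m₃) + f(m₄) + f(m₅)] = 0.4·(-82.2112) = -32.88448.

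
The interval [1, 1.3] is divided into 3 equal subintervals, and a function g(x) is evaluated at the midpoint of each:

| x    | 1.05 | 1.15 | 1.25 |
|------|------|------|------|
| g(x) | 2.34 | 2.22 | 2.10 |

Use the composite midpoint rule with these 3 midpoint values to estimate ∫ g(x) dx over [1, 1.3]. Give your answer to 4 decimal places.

h = 0.1, n = 3.
h·[y(m₁) + y(m₂) + y(m₃)] = 0.1·(6.66) = 0.6660.

0.6660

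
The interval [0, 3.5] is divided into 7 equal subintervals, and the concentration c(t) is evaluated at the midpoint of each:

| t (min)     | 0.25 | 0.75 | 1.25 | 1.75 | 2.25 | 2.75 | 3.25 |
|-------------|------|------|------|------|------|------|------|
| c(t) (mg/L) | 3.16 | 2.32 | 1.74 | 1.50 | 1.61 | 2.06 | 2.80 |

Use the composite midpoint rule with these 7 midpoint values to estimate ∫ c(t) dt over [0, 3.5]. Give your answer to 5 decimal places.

7.59500

h = 0.5, n = 7.
h·[y(m₁) + y(m₂) + y(m₃) + y(m₄) + y(m₅) + y(m₆) + y(m₇)] = 0.5·(15.19) = 7.59500.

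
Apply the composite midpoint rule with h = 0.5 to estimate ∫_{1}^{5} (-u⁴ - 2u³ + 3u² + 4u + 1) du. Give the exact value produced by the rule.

h = (5 − 1)/8 = 0.5.
Midpoints m₁,…,m₈ = 1.25, 1.75, 2.25, 2.75, 3.25, 3.75, 4.25, 4.75.
f(m₁)=4.33984375, f(m₂)=-2.91015625, f(m₃)=-23.22265625, f(m₄)=-64.09765625, f(m₅)=-134.53515625, f(m₆)=-245.03515625, f(m₇)=-407.59765625, f(m₈)=-635.72265625.
h·[f(m₁) + f(m₂) + f(m₃) + f(m₄) + f(m₅) + f(m₆) + f(m₇) + f(m₈)] = 0.5·(-1508.78125) = -754.390625.

-754.390625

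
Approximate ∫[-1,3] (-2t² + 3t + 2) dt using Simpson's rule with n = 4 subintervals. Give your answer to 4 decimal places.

1.3333

h = (3 − (-1))/4 = 1.
Nodes t₀,…,t₄ = -1, 0, 1, 2, 3.
f(t) = -2t² + 3t + 2: f₀=-3, f₁=2, f₂=3, f₃=0, f₄=-7.
(h/3)·[f₀ + 4f₁ + 2f₂ + 4f₃ + f₄] = 0.333333·(4) = 1.3333.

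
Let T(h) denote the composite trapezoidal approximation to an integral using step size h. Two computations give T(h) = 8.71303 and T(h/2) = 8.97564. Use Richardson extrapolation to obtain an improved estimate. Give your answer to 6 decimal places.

R = (4·T(h/2) − T(h)) / 3 = (4·8.97564 − 8.71303)/3 = (27.18953)/3 = 9.063177.

9.063177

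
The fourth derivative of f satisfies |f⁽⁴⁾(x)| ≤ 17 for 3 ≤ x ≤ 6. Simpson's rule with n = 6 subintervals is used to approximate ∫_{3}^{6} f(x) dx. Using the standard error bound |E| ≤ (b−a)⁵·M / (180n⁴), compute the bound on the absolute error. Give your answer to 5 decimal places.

0.01771

|E| ≤ (3)⁵·17 / (180·6⁴) = 4131/233280 = 0.01771.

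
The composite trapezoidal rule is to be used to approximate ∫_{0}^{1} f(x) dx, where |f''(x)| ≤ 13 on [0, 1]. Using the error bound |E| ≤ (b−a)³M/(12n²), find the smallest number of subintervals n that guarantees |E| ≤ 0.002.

Need 13/(12n²) ≤ 0.002.
n² ≥ 13/(12·0.002) = 541.667 ⇒ n ≥ 23.2737, so the smallest n is 24.

24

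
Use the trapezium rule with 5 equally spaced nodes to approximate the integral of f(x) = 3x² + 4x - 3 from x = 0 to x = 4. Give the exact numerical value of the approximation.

86

h = (4 − 0)/4 = 1.
Nodes x₀,…,x₄ = 0, 1, 2, 3, 4.
f(x) = 3x² + 4x - 3: f₀=-3, f₁=4, f₂=17, f₃=36, f₄=61.
(h/2)·[f₀ + 2f₁ + 2f₂ + 2f₃ + f₄] = 0.5·(172) = 86.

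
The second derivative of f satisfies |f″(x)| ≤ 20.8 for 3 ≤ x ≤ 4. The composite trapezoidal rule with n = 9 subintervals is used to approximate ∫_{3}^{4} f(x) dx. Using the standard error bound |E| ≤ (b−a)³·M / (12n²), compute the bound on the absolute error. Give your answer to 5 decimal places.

|E| ≤ (1)³·20.8 / (12·9²) = 20.8/972 = 0.02140.

0.02140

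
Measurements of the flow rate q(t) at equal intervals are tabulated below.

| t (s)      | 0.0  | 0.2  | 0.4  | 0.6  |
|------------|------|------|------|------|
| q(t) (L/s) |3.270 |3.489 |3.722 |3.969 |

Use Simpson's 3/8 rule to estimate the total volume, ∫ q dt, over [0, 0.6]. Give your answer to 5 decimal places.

h = 0.2, n = 3.
(3h/8)·[y₀ + 3y₁ + 3y₂ + y₃] = 0.075·(28.872) = 2.16540.

2.16540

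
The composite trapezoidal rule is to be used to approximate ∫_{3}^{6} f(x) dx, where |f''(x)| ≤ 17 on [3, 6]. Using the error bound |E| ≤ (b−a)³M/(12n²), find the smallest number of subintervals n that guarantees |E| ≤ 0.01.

62

Need 459/(12n²) ≤ 0.01.
n² ≥ 459/(12·0.01) = 3825 ⇒ n ≥ 61.8466, so the smallest n is 62.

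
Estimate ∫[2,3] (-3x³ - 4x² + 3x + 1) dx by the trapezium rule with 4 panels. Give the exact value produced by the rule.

h = (3 − 2)/4 = 0.25.
Nodes x₀,…,x₄ = 2, 2.25, 2.5, 2.75, 3.
f(x) = -3x³ - 4x² + 3x + 1: f₀=-33, f₁=-46.671875, f₂=-63.375, f₃=-83.390625, f₄=-107.
(h/2)·[f₀ + 2f₁ + 2f₂ + 2f₃ + f₄] = 0.125·(-526.875) = -65.859375.

-65.859375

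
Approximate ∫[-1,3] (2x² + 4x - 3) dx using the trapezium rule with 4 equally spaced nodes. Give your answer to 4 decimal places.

h = (3 − (-1))/3 = 1.333333.
Nodes x₀,…,x₃ = -1, 0.333333, 1.666667, 3.
f(x) = 2x² + 4x - 3: f₀=-5, f₁=-1.444444, f₂=9.222222, f₃=27.
(h/2)·[f₀ + 2f₁ + 2f₂ + f₃] = 0.666667·(37.555556) = 25.0370.

25.0370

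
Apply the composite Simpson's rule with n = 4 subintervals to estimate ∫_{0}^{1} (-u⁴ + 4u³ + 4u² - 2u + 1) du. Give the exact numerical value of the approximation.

h = (1 − 0)/4 = 0.25.
Nodes u₀,…,u₄ = 0, 0.25, 0.5, 0.75, 1.
f(u) = -u⁴ + 4u³ + 4u² - 2u + 1: f₀=1, f₁=0.80859375, f₂=1.4375, f₃=3.12109375, f₄=6.
(h/3)·[f₀ + 4f₁ + 2f₂ + 4f₃ + f₄] = 0.083333·(25.59375) = 2.1328125.

2.1328125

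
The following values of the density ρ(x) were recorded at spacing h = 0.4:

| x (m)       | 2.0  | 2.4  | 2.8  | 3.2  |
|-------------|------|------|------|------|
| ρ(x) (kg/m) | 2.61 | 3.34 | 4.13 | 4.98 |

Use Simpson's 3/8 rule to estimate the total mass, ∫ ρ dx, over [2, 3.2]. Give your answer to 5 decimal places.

h = 0.4, n = 3.
(3h/8)·[y₀ + 3y₁ + 3y₂ + y₃] = 0.15·(30.00) = 4.50000.

4.50000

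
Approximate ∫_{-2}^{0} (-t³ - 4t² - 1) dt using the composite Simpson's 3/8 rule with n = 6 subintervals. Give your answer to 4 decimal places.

h = (0 − (-2))/6 = 0.333333.
Nodes t₀,…,t₆ = -2, -1.666667, -1.333333, -1, -0.666667, -0.333333, 0.
f(t) = -t³ - 4t² - 1: f₀=-9, f₁=-7.481481, f₂=-5.740741, f₃=-4, f₄=-2.481481, f₅=-1.407407, f₆=-1.
(3h/8)·[f₀ + 3f₁ + 3f₂ + 2f₃ + 3f₄ + 3f₅ + f₆] = 0.125·(-69.333333) = -8.6667.

-8.6667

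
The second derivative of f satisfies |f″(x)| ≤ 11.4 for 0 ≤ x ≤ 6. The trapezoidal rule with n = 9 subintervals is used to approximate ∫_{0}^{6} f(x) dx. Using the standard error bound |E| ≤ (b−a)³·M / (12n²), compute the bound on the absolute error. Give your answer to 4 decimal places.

2.5333

|E| ≤ (6)³·11.4 / (12·9²) = 2462.4/972 = 2.5333.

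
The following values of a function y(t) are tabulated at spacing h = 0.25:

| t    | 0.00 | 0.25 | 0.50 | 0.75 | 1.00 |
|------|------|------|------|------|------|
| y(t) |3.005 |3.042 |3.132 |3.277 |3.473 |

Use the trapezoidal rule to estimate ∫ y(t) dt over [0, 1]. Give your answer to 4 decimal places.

h = 0.25, n = 4.
(h/2)·[y₀ + 2y₁ + 2y₂ + 2y₃ + y₄] = 0.125·(25.380) = 3.1725.

3.1725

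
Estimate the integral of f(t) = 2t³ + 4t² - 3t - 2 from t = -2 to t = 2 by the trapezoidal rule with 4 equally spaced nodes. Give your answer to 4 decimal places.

18.0741

h = (2 − (-2))/3 = 1.333333.
Nodes t₀,…,t₃ = -2, -0.666667, 0.666667, 2.
f(t) = 2t³ + 4t² - 3t - 2: f₀=4, f₁=1.185185, f₂=-1.629630, f₃=24.
(h/2)·[f₀ + 2f₁ + 2f₂ + f₃] = 0.666667·(27.111111) = 18.0741.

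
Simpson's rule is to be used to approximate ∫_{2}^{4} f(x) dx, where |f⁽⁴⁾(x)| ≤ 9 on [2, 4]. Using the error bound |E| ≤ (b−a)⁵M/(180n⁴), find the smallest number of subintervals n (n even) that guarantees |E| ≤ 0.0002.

10

Need 288/(180n⁴) ≤ 0.0002.
n⁴ ≥ 288/(180·0.0002) = 8000 ⇒ n ≥ 9.4574, so the smallest even n is 10. (n must be even for Simpson's rule.)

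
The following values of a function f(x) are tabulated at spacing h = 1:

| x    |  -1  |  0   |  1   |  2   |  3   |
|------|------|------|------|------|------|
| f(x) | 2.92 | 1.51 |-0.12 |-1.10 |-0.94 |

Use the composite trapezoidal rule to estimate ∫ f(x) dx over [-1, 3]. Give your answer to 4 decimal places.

h = 1, n = 4.
(h/2)·[y₀ + 2y₁ + 2y₂ + 2y₃ + y₄] = 0.5·(2.56) = 1.2800.

1.2800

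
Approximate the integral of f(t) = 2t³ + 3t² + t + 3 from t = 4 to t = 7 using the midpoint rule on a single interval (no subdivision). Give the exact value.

M = (b−a)·f(5.5) = 3·(432) = 1296.

1296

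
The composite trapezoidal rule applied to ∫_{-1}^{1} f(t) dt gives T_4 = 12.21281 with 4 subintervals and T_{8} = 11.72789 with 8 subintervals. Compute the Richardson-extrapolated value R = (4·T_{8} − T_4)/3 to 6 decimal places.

11.566250

R = (4·T_{8} − T_4) / 3 = (4·11.72789 − 12.21281)/3 = (34.69875)/3 = 11.566250.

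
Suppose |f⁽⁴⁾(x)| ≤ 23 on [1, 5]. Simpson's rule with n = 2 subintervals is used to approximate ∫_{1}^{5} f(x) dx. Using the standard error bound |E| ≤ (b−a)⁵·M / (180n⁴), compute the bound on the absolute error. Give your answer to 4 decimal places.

|E| ≤ (4)⁵·23 / (180·2⁴) = 23552/2880 = 8.1778.

8.1778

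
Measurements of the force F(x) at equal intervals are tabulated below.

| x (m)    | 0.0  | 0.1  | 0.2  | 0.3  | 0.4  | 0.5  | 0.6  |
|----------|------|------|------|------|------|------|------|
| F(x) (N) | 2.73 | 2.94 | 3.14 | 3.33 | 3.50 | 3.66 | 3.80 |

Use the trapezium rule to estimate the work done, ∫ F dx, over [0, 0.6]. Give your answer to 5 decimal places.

h = 0.1, n = 6.
(h/2)·[y₀ + 2y₁ + 2y₂ + 2y₃ + 2y₄ + 2y₅ + y₆] = 0.05·(39.67) = 1.98350.

1.98350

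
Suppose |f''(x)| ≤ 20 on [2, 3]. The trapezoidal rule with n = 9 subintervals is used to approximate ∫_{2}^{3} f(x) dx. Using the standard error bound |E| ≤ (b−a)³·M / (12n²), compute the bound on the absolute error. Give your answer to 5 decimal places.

0.02058

|E| ≤ (1)³·20 / (12·9²) = 20/972 = 0.02058.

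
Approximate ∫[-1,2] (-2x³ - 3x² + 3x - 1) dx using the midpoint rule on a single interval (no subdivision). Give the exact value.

-1.5

M = (b−a)·f(0.5) = 3·(-0.5) = -1.5.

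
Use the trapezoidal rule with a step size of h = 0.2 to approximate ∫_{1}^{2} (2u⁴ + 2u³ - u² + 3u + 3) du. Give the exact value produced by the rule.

h = (2 − 1)/5 = 0.2.
Nodes u₀,…,u₅ = 1, 1.2, 1.4, 1.6, 1.8, 2.
f(u) = 2u⁴ + 2u³ - u² + 3u + 3: f₀=9, f₁=12.7632, f₂=18.4112, f₃=26.5392, f₄=37.8192, f₅=53.
(h/2)·[f₀ + 2f₁ + 2f₂ + 2f₃ + 2f₄ + f₅] = 0.1·(253.0656) = 25.30656.

25.30656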